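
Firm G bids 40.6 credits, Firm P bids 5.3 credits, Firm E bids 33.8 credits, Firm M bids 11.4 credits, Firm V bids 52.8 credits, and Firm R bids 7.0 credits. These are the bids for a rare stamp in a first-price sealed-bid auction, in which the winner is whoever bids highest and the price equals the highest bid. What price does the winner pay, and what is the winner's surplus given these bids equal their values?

Bids in descending order: Firm V 52.8 credits > Firm G 40.6 credits > Firm E 33.8 credits > Firm M 11.4 credits > Firm R 7.0 credits > Firm P 5.3 credits.
Firm V is the highest bidder, so Firm V wins.
Under the first-price rule, the price is the highest bid: 52.8 credits.
Surplus = 52.8 credits − 52.8 credits = 0.0 credits.

Price 52.8 credits; surplus 0.0 credits.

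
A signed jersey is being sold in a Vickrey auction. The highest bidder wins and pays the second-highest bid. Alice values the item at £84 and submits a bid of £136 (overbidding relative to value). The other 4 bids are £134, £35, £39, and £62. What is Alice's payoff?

Alice's payoff: -£50.

Highest competing bid: £134.
Alice's bid £136 is the highest overall, so Alice wins and pays the second-highest bid, £134.
Payoff = value − price = £84 − £134 = -£50.
Overbidding won the item at a price above value — truthful bidding would have avoided this loss.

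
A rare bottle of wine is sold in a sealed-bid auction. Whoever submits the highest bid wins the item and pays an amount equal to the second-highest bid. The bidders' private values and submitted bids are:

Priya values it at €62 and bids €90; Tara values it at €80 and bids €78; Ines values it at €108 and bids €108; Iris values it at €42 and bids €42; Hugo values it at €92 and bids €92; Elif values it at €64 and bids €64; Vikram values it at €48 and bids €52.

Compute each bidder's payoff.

Ranking the bids: Ines €108; Hugo €92; Priya €90; Tara €78; Elif €64; Vikram €52; Iris €42.
Ines has the top bid and wins; the price is the second-highest bid, €92.
Ines's payoff = €108 − €92 = €16. All other bidders lose, so their payoff is 0.

Priya €0, Tara €0, Ines €16, Iris €0, Hugo €0, Elif €0, Vikram €0.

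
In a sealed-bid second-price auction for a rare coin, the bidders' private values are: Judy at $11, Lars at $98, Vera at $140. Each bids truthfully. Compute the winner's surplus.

Ranking the bids: Vera $140; Lars $98; Judy $11.
Vera wins with the top bid and pays the second-highest, $98.
Surplus = $140 − $98 = $42.

Surplus = $42.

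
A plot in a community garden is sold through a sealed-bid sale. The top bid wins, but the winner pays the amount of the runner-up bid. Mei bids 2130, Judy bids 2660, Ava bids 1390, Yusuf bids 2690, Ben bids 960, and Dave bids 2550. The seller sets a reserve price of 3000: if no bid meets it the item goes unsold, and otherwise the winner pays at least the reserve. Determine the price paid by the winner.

Sorted high to low: Yusuf 2690; Judy 2660; Dave 2550; Mei 2130; Ava 1390; Ben 960.
The top bid 2690 is below the reserve 3000, so the item goes unsold and nothing is paid.

unsold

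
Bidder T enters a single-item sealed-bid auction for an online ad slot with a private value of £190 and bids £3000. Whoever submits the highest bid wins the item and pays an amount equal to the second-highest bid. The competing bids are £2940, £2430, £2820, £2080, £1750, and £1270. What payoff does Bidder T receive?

Bidder T's payoff: -£2750.

Highest competing bid: £2940.
Bidder T's bid £3000 is the highest overall, so Bidder T wins and pays the second-highest bid, £2940.
Payoff = value − price = £190 − £2940 = -£2750.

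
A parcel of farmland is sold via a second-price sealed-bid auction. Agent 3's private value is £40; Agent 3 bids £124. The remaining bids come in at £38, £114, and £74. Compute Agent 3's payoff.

Highest competing bid: £114.
Agent 3's bid £124 is the highest overall, so Agent 3 wins and pays the second-highest bid, £114.
Payoff = value − price = £40 − £114 = -£74.
Overbidding won the item at a price above value — truthful bidding would have avoided this loss.

The bidder's payoff: -£74.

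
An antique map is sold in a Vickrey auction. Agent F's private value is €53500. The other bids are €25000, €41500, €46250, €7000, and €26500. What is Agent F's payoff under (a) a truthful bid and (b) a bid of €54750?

Truthful: €7250; alternative: €7250.

The highest competing bid is €46250.
Bidding truthfully at €53500: Agent F has the top bid, wins, and pays the second-highest bid €46250. Payoff = €53500 − €46250 = €7250.
Bidding €54750: Agent F has the top bid, wins, and pays the second-highest bid €46250. Payoff = €53500 − €46250 = €7250.
The bid only affects whether you win, not the price — here both bids land on the same side of the top rival bid, so the deviation is payoff-neutral.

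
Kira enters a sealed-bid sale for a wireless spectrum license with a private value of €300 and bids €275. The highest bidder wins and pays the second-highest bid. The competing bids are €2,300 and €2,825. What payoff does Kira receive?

Highest competing bid: €2,825.
Kira's bid €275 is not the highest, so Kira loses, pays nothing, and earns zero payoff.

Kira's payoff: €0.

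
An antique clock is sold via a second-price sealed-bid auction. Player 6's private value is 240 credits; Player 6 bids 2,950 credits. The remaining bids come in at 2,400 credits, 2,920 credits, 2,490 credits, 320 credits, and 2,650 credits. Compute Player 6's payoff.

-2,680 credits

Highest competing bid: 2,920 credits.
Player 6's bid 2,950 credits is the highest overall, so Player 6 wins and pays the second-highest bid, 2,920 credits.
Payoff = value − price = 240 credits − 2,920 credits = -2,680 credits.
Overbidding won the item at a price above value — truthful bidding would have avoided this loss.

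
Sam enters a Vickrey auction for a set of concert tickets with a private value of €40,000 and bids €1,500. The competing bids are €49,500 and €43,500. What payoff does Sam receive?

Payoff = €0.

Highest competing bid: €49,500.
Sam's bid €1,500 is not the highest, so Sam loses, pays nothing, and earns zero payoff.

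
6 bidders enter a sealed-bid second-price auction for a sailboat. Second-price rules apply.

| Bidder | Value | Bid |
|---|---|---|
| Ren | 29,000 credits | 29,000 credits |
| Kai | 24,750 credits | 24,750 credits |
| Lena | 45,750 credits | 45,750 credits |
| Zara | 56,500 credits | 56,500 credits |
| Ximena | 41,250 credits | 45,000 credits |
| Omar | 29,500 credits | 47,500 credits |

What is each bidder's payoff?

Payoffs: Ren 0 credits, Kai 0 credits, Lena 0 credits, Zara 9,000 credits, Ximena 0 credits, Omar 0 credits.

Ordered from highest: Zara 56,500 credits, then Omar 47,500 credits, then Lena 45,750 credits, then Ximena 45,000 credits, then Ren 29,000 credits, then Kai 24,750 credits.
Zara has the top bid and wins; the price is the second-highest bid, 47,500 credits.
Zara's payoff = 56,500 credits − 47,500 credits = 9,000 credits. All other bidders lose, so their payoff is 0.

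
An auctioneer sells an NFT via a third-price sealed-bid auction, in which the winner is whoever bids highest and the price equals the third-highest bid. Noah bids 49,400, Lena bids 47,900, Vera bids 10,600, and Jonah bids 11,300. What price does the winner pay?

Price paid: 11,300.

Bids in descending order: Noah 49,400; Lena 47,900; Jonah 11,300; Vera 10,600.
Noah is the highest bidder, so Noah wins.
Under the third-price rule, the price is the third-highest bid: 11,300.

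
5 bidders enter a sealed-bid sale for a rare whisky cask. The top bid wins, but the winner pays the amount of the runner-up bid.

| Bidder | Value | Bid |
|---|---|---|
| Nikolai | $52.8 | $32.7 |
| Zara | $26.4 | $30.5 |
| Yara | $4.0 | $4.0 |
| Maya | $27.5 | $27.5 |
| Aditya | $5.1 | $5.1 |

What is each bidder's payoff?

Ordered from highest: Nikolai $32.7, then Zara $30.5, then Maya $27.5, then Aditya $5.1, then Yara $4.0.
Nikolai has the top bid and wins; the price is the second-highest bid, $30.5.
Nikolai's payoff = $52.8 − $30.5 = $22.3. All other bidders lose, so their payoff is 0.

Nikolai $22.3, Zara $0.0, Yara $0.0, Maya $0.0, Aditya $0.0.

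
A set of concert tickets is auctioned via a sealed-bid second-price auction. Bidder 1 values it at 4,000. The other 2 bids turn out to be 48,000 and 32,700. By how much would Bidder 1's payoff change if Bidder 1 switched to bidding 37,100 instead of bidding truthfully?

The highest competing bid is 48,000.
Bidding truthfully at 4,000: the top bid is 48,000 (a rival), so Bidder 1 loses. Payoff = 0.
Bidding 37,100: the top bid is 48,000 (a rival), so Bidder 1 loses. Payoff = 0.
Change = 0 − 0 = 0.

0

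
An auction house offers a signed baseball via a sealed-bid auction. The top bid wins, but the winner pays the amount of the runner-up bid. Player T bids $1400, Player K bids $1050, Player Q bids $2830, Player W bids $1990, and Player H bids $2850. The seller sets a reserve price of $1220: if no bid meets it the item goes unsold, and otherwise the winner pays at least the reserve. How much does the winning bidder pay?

Ordered from highest: Player H $2850; Player Q $2830; Player W $1990; Player T $1400; Player K $1050.
Player H has the highest bid, so Player H wins.
The second-highest bid is $2830, which exceeds the reserve, so that sets the price.

$2830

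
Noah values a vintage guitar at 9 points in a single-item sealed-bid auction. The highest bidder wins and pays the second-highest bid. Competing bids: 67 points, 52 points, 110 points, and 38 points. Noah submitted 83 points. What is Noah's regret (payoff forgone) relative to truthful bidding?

0 points

The highest competing bid is 110 points.
Bidding truthfully at 9 points: the top bid is 110 points (a rival), so Noah loses. Payoff = 0 points.
Bidding 83 points: the top bid is 110 points (a rival), so Noah loses. Payoff = 0 points.
Regret = truthful payoff − actual payoff = 0 points − 0 points = 0 points.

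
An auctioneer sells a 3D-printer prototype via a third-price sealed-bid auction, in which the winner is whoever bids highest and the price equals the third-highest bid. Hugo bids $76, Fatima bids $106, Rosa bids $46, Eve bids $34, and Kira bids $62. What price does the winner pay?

Sorted high to low: Fatima $106 > Hugo $76 > Kira $62 > Rosa $46 > Eve $34.
Fatima is the highest bidder, so Fatima wins.
Under the third-price rule, the price is the third-highest bid: $62.

The winner pays $62.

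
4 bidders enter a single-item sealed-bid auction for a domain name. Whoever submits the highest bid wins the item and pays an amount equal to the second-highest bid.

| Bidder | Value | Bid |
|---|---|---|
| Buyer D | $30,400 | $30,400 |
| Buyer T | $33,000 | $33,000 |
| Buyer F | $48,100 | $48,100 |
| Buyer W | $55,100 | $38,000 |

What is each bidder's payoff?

Ranking the bids: Buyer F $48,100 > Buyer W $38,000 > Buyer T $33,000 > Buyer D $30,400.
Buyer F has the top bid and wins; the price is the second-highest bid, $38,000.
Buyer F's payoff = $48,100 − $38,000 = $10,100. All other bidders lose, so their payoff is 0.

Payoffs: Buyer D $0, Buyer T $0, Buyer F $10,100, Buyer W $0.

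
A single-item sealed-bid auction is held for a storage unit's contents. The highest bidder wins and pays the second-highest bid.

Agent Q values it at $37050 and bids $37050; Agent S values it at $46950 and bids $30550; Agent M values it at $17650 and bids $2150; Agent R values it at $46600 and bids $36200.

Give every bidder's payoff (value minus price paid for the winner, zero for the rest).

Agent Q $850, Agent S $0, Agent M $0, Agent R $0.

Ordered from highest: Agent Q $37050, then Agent R $36200, then Agent S $30550, then Agent M $2150.
Agent Q has the top bid and wins; the price is the second-highest bid, $36200.
Agent Q's payoff = $37050 − $36200 = $850. All other bidders lose, so their payoff is 0.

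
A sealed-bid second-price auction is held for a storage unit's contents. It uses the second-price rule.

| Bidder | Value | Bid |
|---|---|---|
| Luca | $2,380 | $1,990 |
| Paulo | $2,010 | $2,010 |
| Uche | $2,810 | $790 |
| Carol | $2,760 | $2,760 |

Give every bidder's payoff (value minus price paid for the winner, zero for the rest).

Ordered from highest: Carol $2,760; Paulo $2,010; Luca $1,990; Uche $790.
Carol has the top bid and wins; the price is the second-highest bid, $2,010.
Carol's payoff = $2,760 − $2,010 = $750. All other bidders lose, so their payoff is 0.

Luca $0, Paulo $0, Uche $0, Carol $750.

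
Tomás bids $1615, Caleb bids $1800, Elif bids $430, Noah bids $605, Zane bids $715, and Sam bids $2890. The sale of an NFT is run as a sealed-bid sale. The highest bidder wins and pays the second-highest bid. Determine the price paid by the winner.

Ordered from highest: Sam $2890 > Caleb $1800 > Tomás $1615 > Zane $715 > Noah $605 > Elif $430.
Sam has the highest bid, so Sam wins.
The second-highest bid is $1800, so that is what Sam pays.

Price paid: $1800.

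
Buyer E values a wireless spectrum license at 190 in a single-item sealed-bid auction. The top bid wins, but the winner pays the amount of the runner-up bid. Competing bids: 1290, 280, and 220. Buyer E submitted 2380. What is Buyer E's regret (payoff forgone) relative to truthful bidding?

1100

The highest competing bid is 1290.
Bidding truthfully at 190: the top bid is 1290 (a rival), so Buyer E loses. Payoff = 0.
Bidding 2380: Buyer E has the top bid, wins, and pays the second-highest bid 1290. Payoff = 190 − 1290 = -1100.
Regret = truthful payoff − actual payoff = 0 − -1100 = 1100.
This is the dominant-strategy logic: truthful bidding weakly beats any alternative.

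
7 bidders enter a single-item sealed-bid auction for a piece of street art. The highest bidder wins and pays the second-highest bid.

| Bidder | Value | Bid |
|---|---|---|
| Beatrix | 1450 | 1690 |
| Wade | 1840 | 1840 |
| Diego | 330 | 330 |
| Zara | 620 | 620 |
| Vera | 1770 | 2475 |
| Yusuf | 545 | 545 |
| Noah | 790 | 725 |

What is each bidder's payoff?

Payoffs: Beatrix 0, Wade 0, Diego 0, Zara 0, Vera -70, Yusuf 0, Noah 0.

Sorted high to low: Vera 2475 > Wade 1840 > Beatrix 1690 > Noah 725 > Zara 620 > Yusuf 545 > Diego 330.
Vera has the top bid and wins; the price is the second-highest bid, 1840.
Vera's payoff = 1770 − 1840 = -70. All other bidders lose, so their payoff is 0.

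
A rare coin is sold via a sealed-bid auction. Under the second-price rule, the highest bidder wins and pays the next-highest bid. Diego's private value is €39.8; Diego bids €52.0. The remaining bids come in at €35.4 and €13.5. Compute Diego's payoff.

Diego's payoff: €4.4.

Highest competing bid: €35.4.
Diego's bid €52.0 is the highest overall, so Diego wins and pays the second-highest bid, €35.4.
Payoff = value − price = €39.8 − €35.4 = €4.4.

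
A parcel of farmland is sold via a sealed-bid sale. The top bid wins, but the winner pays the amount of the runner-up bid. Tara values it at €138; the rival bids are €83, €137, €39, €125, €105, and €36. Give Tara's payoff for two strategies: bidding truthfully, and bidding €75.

The highest competing bid is €137.
Bidding truthfully at €138: Tara has the top bid, wins, and pays the second-highest bid €137. Payoff = €138 − €137 = €1.
Bidding €75: the top bid is €137 (a rival), so Tara loses. Payoff = €0.
Deviating from a truthful bid can only lose payoff in a second-price auction — never gain.

(a) €1  (b) €0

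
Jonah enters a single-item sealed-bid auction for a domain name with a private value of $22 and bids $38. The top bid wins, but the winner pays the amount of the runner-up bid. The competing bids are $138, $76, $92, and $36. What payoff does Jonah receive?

Payoff = $0.

Highest competing bid: $138.
Jonah's bid $38 is not the highest, so Jonah loses, pays nothing, and earns zero payoff.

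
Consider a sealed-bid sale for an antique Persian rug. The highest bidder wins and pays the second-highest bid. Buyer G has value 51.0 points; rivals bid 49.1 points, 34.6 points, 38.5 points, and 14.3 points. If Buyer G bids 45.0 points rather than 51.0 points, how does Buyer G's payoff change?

Change in payoff: -1.9 points.

The highest competing bid is 49.1 points.
Bidding truthfully at 51.0 points: Buyer G has the top bid, wins, and pays the second-highest bid 49.1 points. Payoff = 51.0 points − 49.1 points = 1.9 points.
Bidding 45.0 points: the top bid is 49.1 points (a rival), so Buyer G loses. Payoff = 0.0 points.
Change = 0.0 points − 1.9 points = -1.9 points.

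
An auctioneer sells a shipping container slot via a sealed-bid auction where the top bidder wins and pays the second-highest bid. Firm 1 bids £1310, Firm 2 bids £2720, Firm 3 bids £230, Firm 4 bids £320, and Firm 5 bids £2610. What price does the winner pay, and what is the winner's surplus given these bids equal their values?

Ordered from highest: Firm 2 £2720 > Firm 5 £2610 > Firm 1 £1310 > Firm 4 £320 > Firm 3 £230.
Firm 2 is the highest bidder, so Firm 2 wins.
Under the second-price rule, the price is the second-highest bid: £2610.
Surplus = £2720 − £2610 = £110.

Price £2610; surplus £110.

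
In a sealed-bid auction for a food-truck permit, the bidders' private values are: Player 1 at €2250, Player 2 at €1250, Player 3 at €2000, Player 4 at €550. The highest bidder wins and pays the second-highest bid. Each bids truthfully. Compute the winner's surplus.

Winner's surplus: €250.

Bids in descending order: Player 1 €2250 > Player 3 €2000 > Player 2 €1250 > Player 4 €550.
Player 1 wins with the top bid and pays the second-highest, €2000.
Surplus = €2250 − €2000 = €250.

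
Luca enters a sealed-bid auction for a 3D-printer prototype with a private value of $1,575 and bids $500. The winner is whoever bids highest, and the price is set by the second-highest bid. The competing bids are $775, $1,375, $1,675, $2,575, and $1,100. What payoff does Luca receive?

Highest competing bid: $2,575.
Luca's bid $500 is not the highest, so Luca loses, pays nothing, and earns zero payoff.

Luca's payoff: $0.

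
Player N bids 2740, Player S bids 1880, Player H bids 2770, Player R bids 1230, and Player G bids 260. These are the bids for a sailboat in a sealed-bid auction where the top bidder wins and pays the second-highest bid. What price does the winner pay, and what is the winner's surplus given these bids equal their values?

Price 2740; surplus 30.

Bids in descending order: Player H 2770; Player N 2740; Player S 1880; Player R 1230; Player G 260.
Player H is the highest bidder, so Player H wins.
Under the second-price rule, the price is the second-highest bid: 2740.
Surplus = 2770 − 2740 = 30.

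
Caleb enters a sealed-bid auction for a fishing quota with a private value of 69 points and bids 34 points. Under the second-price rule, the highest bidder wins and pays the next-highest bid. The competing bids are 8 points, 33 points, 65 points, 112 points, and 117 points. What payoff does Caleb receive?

Highest competing bid: 117 points.
Caleb's bid 34 points is not the highest, so Caleb loses, pays nothing, and earns zero payoff.

Caleb's payoff: 0 points.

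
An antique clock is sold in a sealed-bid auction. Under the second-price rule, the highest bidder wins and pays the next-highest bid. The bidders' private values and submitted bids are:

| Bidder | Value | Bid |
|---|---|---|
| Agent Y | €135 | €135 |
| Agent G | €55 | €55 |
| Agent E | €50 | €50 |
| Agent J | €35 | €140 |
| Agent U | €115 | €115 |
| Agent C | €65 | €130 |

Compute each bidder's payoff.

Bids in descending order: Agent J €140; Agent Y €135; Agent C €130; Agent U €115; Agent G €55; Agent E €50.
Agent J has the top bid and wins; the price is the second-highest bid, €135.
Agent J's payoff = €35 − €135 = -€100. All other bidders lose, so their payoff is 0.

Agent Y €0, Agent G €0, Agent E €0, Agent J -€100, Agent U €0, Agent C €0.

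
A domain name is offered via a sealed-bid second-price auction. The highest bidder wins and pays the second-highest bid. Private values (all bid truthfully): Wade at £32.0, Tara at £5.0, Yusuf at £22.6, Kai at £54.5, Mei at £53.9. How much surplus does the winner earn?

Surplus = £0.6.

Sorted high to low: Kai £54.5; Mei £53.9; Wade £32.0; Yusuf £22.6; Tara £5.0.
Kai wins with the top bid and pays the second-highest, £53.9.
Surplus = £54.5 − £53.9 = £0.6.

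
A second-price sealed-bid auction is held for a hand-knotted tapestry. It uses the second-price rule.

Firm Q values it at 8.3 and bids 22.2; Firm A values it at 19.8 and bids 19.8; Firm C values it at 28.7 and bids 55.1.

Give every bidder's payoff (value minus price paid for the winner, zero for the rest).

Firm Q 0.0, Firm A 0.0, Firm C 6.5.

Ranking the bids: Firm C 55.1; Firm Q 22.2; Firm A 19.8.
Firm C has the top bid and wins; the price is the second-highest bid, 22.2.
Firm C's payoff = 28.7 − 22.2 = 6.5. All other bidders lose, so their payoff is 0.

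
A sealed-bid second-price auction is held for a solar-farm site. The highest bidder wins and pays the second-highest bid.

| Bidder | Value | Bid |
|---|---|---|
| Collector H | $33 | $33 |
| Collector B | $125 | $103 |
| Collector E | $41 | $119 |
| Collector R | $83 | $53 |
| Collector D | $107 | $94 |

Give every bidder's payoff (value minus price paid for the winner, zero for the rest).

Payoffs: Collector H $0, Collector B $0, Collector E -$62, Collector R $0, Collector D $0.

Bids in descending order: Collector E $119, then Collector B $103, then Collector D $94, then Collector R $53, then Collector H $33.
Collector E has the top bid and wins; the price is the second-highest bid, $103.
Collector E's payoff = $41 − $103 = -$62. All other bidders lose, so their payoff is 0.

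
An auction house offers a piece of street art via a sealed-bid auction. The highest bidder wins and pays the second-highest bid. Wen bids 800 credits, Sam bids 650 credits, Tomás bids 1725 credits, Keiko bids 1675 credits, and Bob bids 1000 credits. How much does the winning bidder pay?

1675 credits

Ordered from highest: Tomás 1725 credits, then Keiko 1675 credits, then Bob 1000 credits, then Wen 800 credits, then Sam 650 credits.
Tomás has the highest bid, so Tomás wins.
The second-highest bid is 1675 credits, so that is what Tomás pays.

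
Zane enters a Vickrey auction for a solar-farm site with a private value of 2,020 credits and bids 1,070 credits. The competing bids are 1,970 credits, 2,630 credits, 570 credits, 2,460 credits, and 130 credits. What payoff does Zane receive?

0 credits

Highest competing bid: 2,630 credits.
Zane's bid 1,070 credits is not the highest, so Zane loses, pays nothing, and earns zero payoff.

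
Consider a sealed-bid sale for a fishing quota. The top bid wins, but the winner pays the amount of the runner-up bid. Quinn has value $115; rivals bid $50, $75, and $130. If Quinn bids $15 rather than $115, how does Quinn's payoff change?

Payoff change: $0.

The highest competing bid is $130.
Bidding truthfully at $115: the top bid is $130 (a rival), so Quinn loses. Payoff = $0.
Bidding $15: the top bid is $130 (a rival), so Quinn loses. Payoff = $0.
Change = $0 − $0 = $0.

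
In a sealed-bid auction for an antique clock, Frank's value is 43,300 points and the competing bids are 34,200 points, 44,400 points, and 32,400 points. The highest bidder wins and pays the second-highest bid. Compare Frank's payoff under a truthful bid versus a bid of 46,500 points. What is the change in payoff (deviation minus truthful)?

Change in payoff: -1,100 points.

The highest competing bid is 44,400 points.
Bidding truthfully at 43,300 points: the top bid is 44,400 points (a rival), so Frank loses. Payoff = 0 points.
Bidding 46,500 points: Frank has the top bid, wins, and pays the second-highest bid 44,400 points. Payoff = 43,300 points − 44,400 points = -1,100 points.
Change = -1,100 points − 0 points = -1,100 points.
This is the dominant-strategy logic: truthful bidding weakly beats any alternative.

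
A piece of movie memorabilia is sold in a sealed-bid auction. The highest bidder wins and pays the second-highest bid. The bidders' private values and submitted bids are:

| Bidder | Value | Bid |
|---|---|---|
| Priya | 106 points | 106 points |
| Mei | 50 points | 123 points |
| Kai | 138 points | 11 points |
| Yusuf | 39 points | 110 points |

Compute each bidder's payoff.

Payoffs: Priya 0 points, Mei -60 points, Kai 0 points, Yusuf 0 points.

Ordered from highest: Mei 123 points > Yusuf 110 points > Priya 106 points > Kai 11 points.
Mei has the top bid and wins; the price is the second-highest bid, 110 points.
Mei's payoff = 50 points − 110 points = -60 points. All other bidders lose, so their payoff is 0.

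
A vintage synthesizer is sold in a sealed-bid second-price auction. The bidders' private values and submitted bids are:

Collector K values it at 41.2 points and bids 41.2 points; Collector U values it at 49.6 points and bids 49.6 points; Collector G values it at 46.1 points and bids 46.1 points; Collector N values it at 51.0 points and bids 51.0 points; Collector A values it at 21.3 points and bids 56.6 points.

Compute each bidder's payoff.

Collector K 0.0 points, Collector U 0.0 points, Collector G 0.0 points, Collector N 0.0 points, Collector A -29.7 points.

Ordered from highest: Collector A 56.6 points, then Collector N 51.0 points, then Collector U 49.6 points, then Collector G 46.1 points, then Collector K 41.2 points.
Collector A has the top bid and wins; the price is the second-highest bid, 51.0 points.
Collector A's payoff = 21.3 points − 51.0 points = -29.7 points. All other bidders lose, so their payoff is 0.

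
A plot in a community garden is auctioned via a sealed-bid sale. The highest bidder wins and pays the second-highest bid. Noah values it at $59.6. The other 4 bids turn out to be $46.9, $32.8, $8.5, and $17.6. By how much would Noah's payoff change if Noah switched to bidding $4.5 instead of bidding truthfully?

Change in payoff: -$12.7.

The highest competing bid is $46.9.
Bidding truthfully at $59.6: Noah has the top bid, wins, and pays the second-highest bid $46.9. Payoff = $59.6 − $46.9 = $12.7.
Bidding $4.5: the top bid is $46.9 (a rival), so Noah loses. Payoff = $0.0.
Change = $0.0 − $12.7 = -$12.7.
This is the dominant-strategy logic: truthful bidding weakly beats any alternative.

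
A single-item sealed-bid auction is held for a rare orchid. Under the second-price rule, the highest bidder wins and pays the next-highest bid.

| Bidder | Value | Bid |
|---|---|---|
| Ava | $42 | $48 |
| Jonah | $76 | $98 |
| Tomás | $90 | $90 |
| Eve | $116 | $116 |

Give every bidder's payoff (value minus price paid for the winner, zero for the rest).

Payoffs: Ava $0, Jonah $0, Tomás $0, Eve $18.

Bids in descending order: Eve $116 > Jonah $98 > Tomás $90 > Ava $48.
Eve has the top bid and wins; the price is the second-highest bid, $98.
Eve's payoff = $116 − $98 = $18. All other bidders lose, so their payoff is 0.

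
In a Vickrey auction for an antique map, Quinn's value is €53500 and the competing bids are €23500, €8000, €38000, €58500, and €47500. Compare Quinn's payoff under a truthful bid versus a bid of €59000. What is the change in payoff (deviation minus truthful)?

The highest competing bid is €58500.
Bidding truthfully at €53500: the top bid is €58500 (a rival), so Quinn loses. Payoff = €0.
Bidding €59000: Quinn has the top bid, wins, and pays the second-highest bid €58500. Payoff = €53500 − €58500 = -€5000.
Change = -€5000 − €0 = -€5000.

-€5000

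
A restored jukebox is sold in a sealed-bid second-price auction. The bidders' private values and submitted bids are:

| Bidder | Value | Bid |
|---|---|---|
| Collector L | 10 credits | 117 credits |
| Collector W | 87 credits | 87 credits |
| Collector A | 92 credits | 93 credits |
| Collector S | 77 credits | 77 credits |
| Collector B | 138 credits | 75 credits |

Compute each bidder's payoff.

Payoffs: Collector L -83 credits, Collector W 0 credits, Collector A 0 credits, Collector S 0 credits, Collector B 0 credits.

Ordered from highest: Collector L 117 credits; Collector A 93 credits; Collector W 87 credits; Collector S 77 credits; Collector B 75 credits.
Collector L has the top bid and wins; the price is the second-highest bid, 93 credits.
Collector L's payoff = 10 credits − 93 credits = -83 credits. All other bidders lose, so their payoff is 0.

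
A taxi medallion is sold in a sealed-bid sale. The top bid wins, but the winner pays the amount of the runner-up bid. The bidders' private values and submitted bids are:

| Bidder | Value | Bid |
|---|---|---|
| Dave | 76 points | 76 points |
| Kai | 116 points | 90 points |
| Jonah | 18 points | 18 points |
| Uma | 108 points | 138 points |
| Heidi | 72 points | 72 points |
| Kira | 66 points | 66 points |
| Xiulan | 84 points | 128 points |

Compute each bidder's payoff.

Bids in descending order: Uma 138 points > Xiulan 128 points > Kai 90 points > Dave 76 points > Heidi 72 points > Kira 66 points > Jonah 18 points.
Uma has the top bid and wins; the price is the second-highest bid, 128 points.
Uma's payoff = 108 points − 128 points = -20 points. All other bidders lose, so their payoff is 0.

Dave 0 points, Kai 0 points, Jonah 0 points, Uma -20 points, Heidi 0 points, Kira 0 points, Xiulan 0 points.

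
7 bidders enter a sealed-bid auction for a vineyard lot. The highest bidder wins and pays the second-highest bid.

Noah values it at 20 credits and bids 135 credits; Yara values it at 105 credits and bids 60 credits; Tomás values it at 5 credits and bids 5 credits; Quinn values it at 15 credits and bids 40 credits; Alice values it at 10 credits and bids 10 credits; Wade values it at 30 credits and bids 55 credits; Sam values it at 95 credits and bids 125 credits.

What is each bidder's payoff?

Ordered from highest: Noah 135 credits; Sam 125 credits; Yara 60 credits; Wade 55 credits; Quinn 40 credits; Alice 10 credits; Tomás 5 credits.
Noah has the top bid and wins; the price is the second-highest bid, 125 credits.
Noah's payoff = 20 credits − 125 credits = -105 credits. All other bidders lose, so their payoff is 0.

Noah -105 credits, Yara 0 credits, Tomás 0 credits, Quinn 0 credits, Alice 0 credits, Wade 0 credits, Sam 0 credits.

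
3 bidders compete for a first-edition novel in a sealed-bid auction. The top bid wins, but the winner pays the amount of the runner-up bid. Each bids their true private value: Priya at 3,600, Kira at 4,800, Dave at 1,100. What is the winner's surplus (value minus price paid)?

1,200

Bids in descending order: Kira 4,800; Priya 3,600; Dave 1,100.
Kira wins with the top bid and pays the second-highest, 3,600.
Surplus = 4,800 − 3,600 = 1,200.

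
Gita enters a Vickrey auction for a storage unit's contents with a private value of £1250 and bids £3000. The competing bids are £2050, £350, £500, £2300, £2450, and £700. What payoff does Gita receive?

Gita's payoff: -£1200.

Highest competing bid: £2450.
Gita's bid £3000 is the highest overall, so Gita wins and pays the second-highest bid, £2450.
Payoff = value − price = £1250 − £2450 = -£1200.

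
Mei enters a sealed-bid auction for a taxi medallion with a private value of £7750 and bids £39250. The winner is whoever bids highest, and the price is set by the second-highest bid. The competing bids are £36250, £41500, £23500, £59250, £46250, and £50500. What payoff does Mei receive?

Mei's payoff: £0.

Highest competing bid: £59250.
Mei's bid £39250 is not the highest, so Mei loses, pays nothing, and earns zero payoff.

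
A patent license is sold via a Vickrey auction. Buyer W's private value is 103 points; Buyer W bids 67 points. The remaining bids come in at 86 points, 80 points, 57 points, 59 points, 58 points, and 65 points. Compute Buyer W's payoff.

Highest competing bid: 86 points.
Buyer W's bid 67 points is not the highest, so Buyer W loses, pays nothing, and earns zero payoff.

0 points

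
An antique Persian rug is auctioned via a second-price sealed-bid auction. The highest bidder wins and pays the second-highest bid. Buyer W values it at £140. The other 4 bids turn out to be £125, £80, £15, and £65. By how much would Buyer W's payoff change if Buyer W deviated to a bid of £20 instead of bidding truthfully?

The highest competing bid is £125.
Bidding truthfully at £140: Buyer W has the top bid, wins, and pays the second-highest bid £125. Payoff = £140 − £125 = £15.
Bidding £20: the top bid is £125 (a rival), so Buyer W loses. Payoff = £0.
Change = £0 − £15 = -£15.
Deviating from a truthful bid can only lose payoff in a second-price auction — never gain.

Change in payoff: -£15.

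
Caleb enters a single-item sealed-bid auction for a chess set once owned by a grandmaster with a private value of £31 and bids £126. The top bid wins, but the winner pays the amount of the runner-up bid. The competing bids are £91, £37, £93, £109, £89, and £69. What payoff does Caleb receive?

Caleb's payoff: -£78.

Highest competing bid: £109.
Caleb's bid £126 is the highest overall, so Caleb wins and pays the second-highest bid, £109.
Payoff = value − price = £31 − £109 = -£78.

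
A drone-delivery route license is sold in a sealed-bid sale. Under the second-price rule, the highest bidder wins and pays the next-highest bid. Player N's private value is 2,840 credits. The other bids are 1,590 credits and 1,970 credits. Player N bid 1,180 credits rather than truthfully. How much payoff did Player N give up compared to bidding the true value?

The highest competing bid is 1,970 credits.
Bidding truthfully at 2,840 credits: Player N has the top bid, wins, and pays the second-highest bid 1,970 credits. Payoff = 2,840 credits − 1,970 credits = 870 credits.
Bidding 1,180 credits: the top bid is 1,970 credits (a rival), so Player N loses. Payoff = 0 credits.
Regret = truthful payoff − actual payoff = 870 credits − 0 credits = 870 credits.
This is the dominant-strategy logic: truthful bidding weakly beats any alternative.

Payoff forgone: 870 credits.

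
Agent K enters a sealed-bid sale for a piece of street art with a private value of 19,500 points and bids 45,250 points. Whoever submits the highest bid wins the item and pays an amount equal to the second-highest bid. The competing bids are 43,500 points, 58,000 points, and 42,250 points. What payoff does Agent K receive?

Highest competing bid: 58,000 points.
Agent K's bid 45,250 points is not the highest, so Agent K loses, pays nothing, and earns zero payoff.

Agent K's payoff: 0 points.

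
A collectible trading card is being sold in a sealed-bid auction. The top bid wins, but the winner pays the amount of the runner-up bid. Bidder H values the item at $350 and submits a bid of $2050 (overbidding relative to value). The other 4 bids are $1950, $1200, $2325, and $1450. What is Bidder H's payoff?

Highest competing bid: $2325.
Bidder H's bid $2050 is not the highest, so Bidder H loses, pays nothing, and earns zero payoff.

Bidder H's payoff: $0.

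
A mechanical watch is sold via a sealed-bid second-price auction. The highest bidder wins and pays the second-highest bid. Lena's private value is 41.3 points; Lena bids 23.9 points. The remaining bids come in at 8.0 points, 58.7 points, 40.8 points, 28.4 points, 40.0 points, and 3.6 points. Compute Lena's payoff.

Highest competing bid: 58.7 points.
Lena's bid 23.9 points is not the highest, so Lena loses, pays nothing, and earns zero payoff.

Lena's payoff: 0.0 points.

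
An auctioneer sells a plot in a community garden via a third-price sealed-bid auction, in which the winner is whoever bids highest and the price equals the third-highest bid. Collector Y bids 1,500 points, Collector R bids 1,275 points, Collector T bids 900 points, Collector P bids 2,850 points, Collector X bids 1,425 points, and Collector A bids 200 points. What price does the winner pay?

Ranking the bids: Collector P 2,850 points, then Collector Y 1,500 points, then Collector X 1,425 points, then Collector R 1,275 points, then Collector T 900 points, then Collector A 200 points.
Collector P is the highest bidder, so Collector P wins.
Under the third-price rule, the price is the third-highest bid: 1,425 points.

The winner pays 1,425 points.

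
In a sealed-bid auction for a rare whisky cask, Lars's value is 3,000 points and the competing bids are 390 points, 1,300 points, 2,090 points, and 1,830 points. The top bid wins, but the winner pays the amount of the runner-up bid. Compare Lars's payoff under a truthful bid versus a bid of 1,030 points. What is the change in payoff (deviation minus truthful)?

Change in payoff: -910 points.

The highest competing bid is 2,090 points.
Bidding truthfully at 3,000 points: Lars has the top bid, wins, and pays the second-highest bid 2,090 points. Payoff = 3,000 points − 2,090 points = 910 points.
Bidding 1,030 points: the top bid is 2,090 points (a rival), so Lars loses. Payoff = 0 points.
Change = 0 points − 910 points = -910 points.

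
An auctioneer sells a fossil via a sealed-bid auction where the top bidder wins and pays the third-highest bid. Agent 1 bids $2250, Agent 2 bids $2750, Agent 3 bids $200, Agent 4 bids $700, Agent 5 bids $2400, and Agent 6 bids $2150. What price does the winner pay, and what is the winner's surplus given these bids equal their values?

The winner pays $2250 for a surplus of $500.

Bids in descending order: Agent 2 $2750, then Agent 5 $2400, then Agent 1 $2250, then Agent 6 $2150, then Agent 4 $700, then Agent 3 $200.
Agent 2 is the highest bidder, so Agent 2 wins.
Under the third-price rule, the price is the third-highest bid: $2250.
Surplus = $2750 − $2250 = $500.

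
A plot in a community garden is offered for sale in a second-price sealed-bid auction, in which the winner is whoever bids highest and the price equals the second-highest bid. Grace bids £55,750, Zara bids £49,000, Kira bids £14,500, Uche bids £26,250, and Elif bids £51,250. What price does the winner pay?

The winner pays £51,250.

Ordered from highest: Grace £55,750 > Elif £51,250 > Zara £49,000 > Uche £26,250 > Kira £14,500.
Grace is the highest bidder, so Grace wins.
Under the second-price rule, the price is the second-highest bid: £51,250.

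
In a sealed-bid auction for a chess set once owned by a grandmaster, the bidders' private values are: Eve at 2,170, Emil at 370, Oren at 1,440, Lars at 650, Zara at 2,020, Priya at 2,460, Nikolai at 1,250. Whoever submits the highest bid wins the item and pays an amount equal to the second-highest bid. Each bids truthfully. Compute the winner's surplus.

Ordered from highest: Priya 2,460, then Eve 2,170, then Zara 2,020, then Oren 1,440, then Nikolai 1,250, then Lars 650, then Emil 370.
Priya wins with the top bid and pays the second-highest, 2,170.
Surplus = 2,460 − 2,170 = 290.

290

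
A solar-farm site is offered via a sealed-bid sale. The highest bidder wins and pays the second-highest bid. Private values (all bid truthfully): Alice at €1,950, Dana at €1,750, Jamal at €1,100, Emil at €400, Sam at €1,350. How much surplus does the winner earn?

Ranking the bids: Alice €1,950, then Dana €1,750, then Sam €1,350, then Jamal €1,100, then Emil €400.
Alice wins with the top bid and pays the second-highest, €1,750.
Surplus = €1,950 − €1,750 = €200.

€200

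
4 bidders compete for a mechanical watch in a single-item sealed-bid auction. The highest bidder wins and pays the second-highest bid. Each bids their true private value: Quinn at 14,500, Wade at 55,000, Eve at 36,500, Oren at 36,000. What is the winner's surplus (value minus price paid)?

Winner's surplus: 18,500.

Sorted high to low: Wade 55,000; Eve 36,500; Oren 36,000; Quinn 14,500.
Wade wins with the top bid and pays the second-highest, 36,500.
Surplus = 55,000 − 36,500 = 18,500.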